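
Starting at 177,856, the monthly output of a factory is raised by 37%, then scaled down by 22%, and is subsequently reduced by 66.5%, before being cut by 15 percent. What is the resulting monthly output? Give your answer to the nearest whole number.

After the 37% increase: 177,856 × 1.37 = 243662.72.
22% decrease: 243662.72 × 0.78 = 190056.9216.
After the 66.5% decrease: 190056.9216 × 0.335 = 63669.068736.
Apply the 15% decrease: 63669.068736 × 0.85 = 54118.7084256 ≈ 54,119.

54,119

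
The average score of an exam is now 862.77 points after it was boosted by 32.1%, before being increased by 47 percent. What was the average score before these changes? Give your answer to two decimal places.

444.30 points

Undoing the 47% increase: 862.77 ÷ 1.47 ≈ 586.918367.
Undoing the 32.1% increase: 586.918367 ÷ 1.321 ≈ 444.30 points.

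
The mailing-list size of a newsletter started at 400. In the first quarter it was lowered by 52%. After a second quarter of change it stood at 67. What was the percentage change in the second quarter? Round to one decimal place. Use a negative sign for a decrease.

After the first quarter: 400 × 0.48 = 192.
Second-quarter multiplier: 67 ÷ 192 ≈ 0.34896.
That is a change of -65.1%.

-65.1%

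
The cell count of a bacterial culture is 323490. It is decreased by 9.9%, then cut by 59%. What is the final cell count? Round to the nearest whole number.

119500

Each change multiplies by a factor: 0.901 × 0.41 = 0.36941.
323490 × 0.36941 = 119500.4409 ≈ 119500.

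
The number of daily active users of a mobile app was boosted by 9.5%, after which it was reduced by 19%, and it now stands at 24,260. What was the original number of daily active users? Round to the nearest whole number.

27,352

Undoing the 19% decrease: 24,260 ÷ 0.81 ≈ 29950.617284.
Undoing the 9.5% increase: 29950.617284 ÷ 1.095 ≈ 27,352.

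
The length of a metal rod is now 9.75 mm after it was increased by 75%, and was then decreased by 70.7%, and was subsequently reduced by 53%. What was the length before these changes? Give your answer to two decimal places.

Undoing the 53% decrease: 9.75 ÷ 0.47 ≈ 20.744681.
Undoing the 70.7% decrease: 20.744681 ÷ 0.293 ≈ 70.800959.
Undoing the 75% increase: 70.800959 ÷ 1.75 ≈ 40.46 mm.

40.46 mm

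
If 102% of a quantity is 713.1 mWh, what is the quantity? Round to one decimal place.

713.1 mWh ÷ 1.02 ≈ 699.1 mWh.

699.1 mWh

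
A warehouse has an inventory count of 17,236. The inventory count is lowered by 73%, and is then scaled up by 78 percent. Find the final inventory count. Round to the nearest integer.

After the 73% decrease: 17,236 × 0.27 = 4653.72.
Apply the 78% increase: 4653.72 × 1.78 = 8283.6216 ≈ 8,284.

8,284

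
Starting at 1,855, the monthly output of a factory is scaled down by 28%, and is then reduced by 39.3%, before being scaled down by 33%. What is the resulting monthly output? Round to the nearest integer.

543

After the 28% decrease: 1,855 × 0.72 = 1335.6.
After the 39.3% decrease: 1335.6 × 0.607 = 810.7092.
33% decrease: 810.7092 × 0.67 = 543.175164 ≈ 543.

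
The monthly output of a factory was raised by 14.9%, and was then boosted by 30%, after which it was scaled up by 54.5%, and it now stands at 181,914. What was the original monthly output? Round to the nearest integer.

78,827

The overall multiplier applied was 1.149 × 1.3 × 1.545 = 2.3077665.
So the original monthly output was 181,914 ÷ 2.3077665 ≈ 78,827.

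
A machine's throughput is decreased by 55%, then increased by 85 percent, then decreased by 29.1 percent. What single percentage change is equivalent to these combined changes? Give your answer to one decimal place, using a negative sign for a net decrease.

-41.0%

A 55% decrease multiplies by 0.45.
Then an 85% increase: 0.45 × 1.85 = 0.8325.
Then a 29.1% decrease: 0.8325 × 0.709 = 0.5902425.
Overall factor 0.5902425, i.e. -41.0%.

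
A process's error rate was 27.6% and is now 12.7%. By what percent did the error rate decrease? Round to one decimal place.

54.0%

The change is 12.7 − 27.6 = -14.9 percentage points.
Relative to the original 27.6%, that is -14.9 ÷ 27.6 ≈ -54.0%.
So the error rate fell by 54.0%.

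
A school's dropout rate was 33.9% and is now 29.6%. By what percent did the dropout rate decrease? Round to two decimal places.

The change is 29.6 − 33.9 = -4.3 percentage points.
Relative to the original 33.9%, that is -4.3 ÷ 33.9 ≈ -12.68%.
So the dropout rate fell by 12.68%.

12.68%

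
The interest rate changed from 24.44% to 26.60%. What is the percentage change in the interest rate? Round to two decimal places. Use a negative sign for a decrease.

8.84%

The change is 26.60 − 24.44 = 2.16 percentage points.
Relative to the original 24.44%, that is 2.16 ÷ 24.44 ≈ 8.84%.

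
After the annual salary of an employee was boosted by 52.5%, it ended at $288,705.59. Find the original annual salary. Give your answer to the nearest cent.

$189,315.14

The overall multiplier applied was 1.525.
So the original annual salary was $288,705.59 ÷ 1.525 ≈ $189,315.14.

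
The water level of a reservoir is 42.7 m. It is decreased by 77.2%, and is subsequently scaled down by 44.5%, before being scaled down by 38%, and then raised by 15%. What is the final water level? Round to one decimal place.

After the 77.2% decrease: 42.7 × 0.228 = 9.7356.
44.5% decrease: 9.7356 × 0.555 = 5.403258.
Apply the 38% decrease: 5.403258 × 0.62 = 3.35001996.
15% increase: 3.35001996 × 1.15 = 3.852522954 ≈ 3.9.

3.9 m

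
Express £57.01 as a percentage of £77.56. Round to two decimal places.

73.50%

£57.01 ÷ £77.56 ≈ 73.50%.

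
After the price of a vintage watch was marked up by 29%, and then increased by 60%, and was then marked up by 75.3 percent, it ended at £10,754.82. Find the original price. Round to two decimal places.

The overall multiplier applied was 1.29 × 1.6 × 1.753 = 3.618192.
So the original price was £10,754.82 ÷ 3.618192 ≈ £2,972.43.

£2,972.43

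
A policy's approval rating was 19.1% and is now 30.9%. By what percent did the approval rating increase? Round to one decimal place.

61.8%

The change is 30.9 − 19.1 = 11.8 percentage points.
Relative to the original 19.1%, that is 11.8 ÷ 19.1 ≈ 61.8%.
So the approval rating rose by 61.8%.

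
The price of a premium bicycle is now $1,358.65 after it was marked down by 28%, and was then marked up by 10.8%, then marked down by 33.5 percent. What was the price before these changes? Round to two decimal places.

The overall multiplier applied was 0.72 × 1.108 × 0.665 = 0.5305104.
So the original price was $1,358.65 ÷ 0.5305104 ≈ $2,561.02.

$2,561.02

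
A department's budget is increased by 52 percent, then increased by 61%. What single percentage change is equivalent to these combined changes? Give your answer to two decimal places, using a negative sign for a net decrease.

144.72%

The combined multiplier is 1.52 × 1.61 = 2.4472.
That corresponds to an increase of 144.72%.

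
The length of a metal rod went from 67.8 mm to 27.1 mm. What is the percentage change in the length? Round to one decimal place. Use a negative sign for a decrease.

Change: 27.1 − 67.8 = -40.7.
Relative to the original: -40.7 ÷ 67.8 ≈ -60.0%.

-60.0%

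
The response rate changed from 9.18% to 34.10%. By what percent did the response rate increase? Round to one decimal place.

271.5%

The change is 34.10 − 9.18 = 24.92 percentage points.
Relative to the original 9.18%, that is 24.92 ÷ 9.18 ≈ 271.5%.
So the response rate rose by 271.5%.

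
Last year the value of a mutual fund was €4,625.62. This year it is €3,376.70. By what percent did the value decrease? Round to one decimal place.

Change: €3,376.70 − €4,625.62 = -€1,248.92.
Relative to the original: -€1,248.92 ÷ €4,625.62 ≈ -27.0%.
So the value decreased by 27.0%.

27.0%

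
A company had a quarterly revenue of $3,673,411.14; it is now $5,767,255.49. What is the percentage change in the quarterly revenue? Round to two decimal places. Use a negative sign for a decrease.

57.00%

Change: $5,767,255.49 − $3,673,411.14 = $2,093,844.35.
Relative to the original: $2,093,844.35 ÷ $3,673,411.14 ≈ 57.00%.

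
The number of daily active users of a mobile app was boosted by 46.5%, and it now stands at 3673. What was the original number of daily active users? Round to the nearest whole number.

2507

The overall multiplier applied was 1.465.
So the original number of daily active users was 3673 ÷ 1.465 ≈ 2507.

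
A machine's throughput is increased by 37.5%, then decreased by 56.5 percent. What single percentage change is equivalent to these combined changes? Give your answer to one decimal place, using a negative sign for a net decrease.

The combined multiplier is 1.375 × 0.435 = 0.598125.
That corresponds to a decrease of 40.2%.

-40.2%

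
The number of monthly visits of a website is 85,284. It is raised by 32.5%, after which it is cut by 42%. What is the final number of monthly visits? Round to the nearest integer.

65,541

Each change multiplies by a factor: 1.325 × 0.58 = 0.7685.
85,284 × 0.7685 = 65540.754 ≈ 65,541.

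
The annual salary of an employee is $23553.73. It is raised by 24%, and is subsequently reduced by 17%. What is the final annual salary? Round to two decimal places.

24% increase: $23553.73 × 1.24 = $29206.6252.
17% decrease: $29206.6252 × 0.83 = $24241.498916 ≈ $24241.50.

$24241.50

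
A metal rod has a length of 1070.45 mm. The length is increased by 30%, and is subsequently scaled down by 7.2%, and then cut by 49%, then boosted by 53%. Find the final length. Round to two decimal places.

Apply the 30% increase: 1070.45 × 1.3 = 1391.585.
After the 7.2% decrease: 1391.585 × 0.928 = 1291.39088.
After the 49% decrease: 1291.39088 × 0.51 = 658.6093488.
After the 53% increase: 658.6093488 × 1.53 = 1007.672303664 ≈ 1007.67.

1007.67 mm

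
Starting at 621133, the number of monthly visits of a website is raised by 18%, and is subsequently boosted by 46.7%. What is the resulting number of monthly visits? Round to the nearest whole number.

1075218

After the 18% increase: 621133 × 1.18 = 732936.94.
46.7% increase: 732936.94 × 1.467 = 1075218.49098 ≈ 1075218.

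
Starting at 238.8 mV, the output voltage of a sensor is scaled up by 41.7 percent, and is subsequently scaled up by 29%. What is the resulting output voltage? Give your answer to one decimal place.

436.5 mV

Apply the 41.7% increase: 238.8 × 1.417 = 338.3796.
29% increase: 338.3796 × 1.29 = 436.509684 ≈ 436.5.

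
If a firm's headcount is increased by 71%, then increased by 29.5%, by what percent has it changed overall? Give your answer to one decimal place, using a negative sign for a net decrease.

A 71% increase multiplies by 1.71.
Then a 29.5% increase: 1.71 × 1.295 = 2.21445.
Overall factor 2.21445, i.e. 121.4%.

121.4%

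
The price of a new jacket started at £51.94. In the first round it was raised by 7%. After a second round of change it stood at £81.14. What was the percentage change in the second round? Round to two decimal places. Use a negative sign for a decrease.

46.00%

After the first round: £51.94 × 1.07 = £55.5758.
Second-round multiplier: £81.14 ÷ £55.5758 ≈ 1.459988.
That is a change of 46.00%.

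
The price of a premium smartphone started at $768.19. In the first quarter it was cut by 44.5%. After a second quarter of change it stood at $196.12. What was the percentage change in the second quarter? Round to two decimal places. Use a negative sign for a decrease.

-54.00%

After the first quarter: $768.19 × 0.555 = $426.34545.
Second-quarter multiplier: $196.12 ÷ $426.34545 ≈ 0.460003.
That is a change of -54.00%.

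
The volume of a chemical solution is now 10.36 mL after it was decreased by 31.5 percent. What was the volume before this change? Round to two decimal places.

15.12 mL

The overall multiplier applied was 0.685.
So the original volume was 10.36 ÷ 0.685 ≈ 15.12 mL.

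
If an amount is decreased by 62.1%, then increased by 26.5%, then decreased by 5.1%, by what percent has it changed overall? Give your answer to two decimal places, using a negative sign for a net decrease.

The combined multiplier is 0.379 × 1.265 × 0.949 = 0.454983815.
That corresponds to a decrease of 54.50%.

-54.50%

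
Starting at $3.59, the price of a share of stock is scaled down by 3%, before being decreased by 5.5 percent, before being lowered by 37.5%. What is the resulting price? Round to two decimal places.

Each change multiplies by a factor: 0.97 × 0.945 × 0.625 = 0.57290625.
$3.59 × 0.57290625 = $2.0567334375 ≈ $2.06.

$2.06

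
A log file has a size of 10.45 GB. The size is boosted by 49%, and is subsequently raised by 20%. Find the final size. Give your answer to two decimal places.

Apply the 49% increase: 10.45 × 1.49 = 15.5705.
After the 20% increase: 15.5705 × 1.2 = 18.6846 ≈ 18.68.

18.68 GB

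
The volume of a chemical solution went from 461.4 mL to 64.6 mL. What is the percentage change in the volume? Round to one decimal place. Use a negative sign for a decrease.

-86.0%

Change: 64.6 − 461.4 = -396.8.
Relative to the original: -396.8 ÷ 461.4 ≈ -86.0%.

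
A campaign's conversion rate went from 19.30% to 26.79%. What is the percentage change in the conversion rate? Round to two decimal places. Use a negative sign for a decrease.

The change is 26.79 − 19.30 = 7.49 percentage points.
Relative to the original 19.30%, that is 7.49 ÷ 19.30 ≈ 38.81%.

38.81%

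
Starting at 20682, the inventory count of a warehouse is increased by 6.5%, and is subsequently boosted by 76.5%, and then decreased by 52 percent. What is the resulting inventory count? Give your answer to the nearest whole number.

After the 6.5% increase: 20682 × 1.065 = 22026.33.
Apply the 76.5% increase: 22026.33 × 1.765 = 38876.47245.
52% decrease: 38876.47245 × 0.48 = 18660.706776 ≈ 18661.

18661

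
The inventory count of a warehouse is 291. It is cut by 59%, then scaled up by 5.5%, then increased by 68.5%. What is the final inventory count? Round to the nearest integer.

After the 59% decrease: 291 × 0.41 = 119.31.
Apply the 5.5% increase: 119.31 × 1.055 = 125.87205.
68.5% increase: 125.87205 × 1.685 = 212.09440425 ≈ 212.

212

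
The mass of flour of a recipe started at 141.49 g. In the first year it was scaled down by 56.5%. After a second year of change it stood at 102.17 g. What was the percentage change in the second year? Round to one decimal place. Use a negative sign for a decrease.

After the first year: 141.49 × 0.435 = 61.54815.
Second-year multiplier: 102.17 ÷ 61.54815 ≈ 1.66.
That is a change of 66.0%.

66.0%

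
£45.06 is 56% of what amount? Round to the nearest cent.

£80.46

£45.06 ÷ 0.56 ≈ £80.46.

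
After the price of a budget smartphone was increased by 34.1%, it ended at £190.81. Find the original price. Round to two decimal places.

The overall multiplier applied was 1.341.
So the original price was £190.81 ÷ 1.341 ≈ £142.29.

£142.29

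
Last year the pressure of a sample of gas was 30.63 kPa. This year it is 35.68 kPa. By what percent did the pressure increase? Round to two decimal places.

16.49%

Change: 35.68 − 30.63 = 5.05.
Relative to the original: 5.05 ÷ 30.63 ≈ 16.49%.
So the pressure increased by 16.49%.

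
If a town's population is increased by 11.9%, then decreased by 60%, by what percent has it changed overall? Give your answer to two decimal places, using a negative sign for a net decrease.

The combined multiplier is 1.119 × 0.4 = 0.4476.
That corresponds to a decrease of 55.24%.

-55.24%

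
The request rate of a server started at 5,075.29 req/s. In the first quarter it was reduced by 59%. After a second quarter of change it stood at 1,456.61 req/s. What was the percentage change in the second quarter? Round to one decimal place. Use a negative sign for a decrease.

After the first quarter: 5,075.29 × 0.41 = 2080.8689.
Second-quarter multiplier: 1,456.61 ÷ 2080.8689 ≈ 0.7.
That is a change of -30.0%.

-30.0%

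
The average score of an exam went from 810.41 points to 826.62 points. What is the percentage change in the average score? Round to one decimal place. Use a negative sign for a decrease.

2.0%

Change: 826.62 − 810.41 = 16.21.
Relative to the original: 16.21 ÷ 810.41 ≈ 2.0%.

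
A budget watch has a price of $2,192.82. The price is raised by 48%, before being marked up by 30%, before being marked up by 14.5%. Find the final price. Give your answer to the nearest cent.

Each change multiplies by a factor: 1.48 × 1.3 × 1.145 = 2.20298.
$2,192.82 × 2.20298 = $4830.7386036 ≈ $4,830.74.

$4,830.74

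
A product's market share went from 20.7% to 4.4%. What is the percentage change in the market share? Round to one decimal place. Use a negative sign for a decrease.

The change is 4.4 − 20.7 = -16.3 percentage points.
Relative to the original 20.7%, that is -16.3 ÷ 20.7 ≈ -78.7%.

-78.7%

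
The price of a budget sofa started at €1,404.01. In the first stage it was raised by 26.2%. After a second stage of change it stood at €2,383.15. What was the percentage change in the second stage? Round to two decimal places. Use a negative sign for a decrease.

After the first stage: €1,404.01 × 1.262 = €1771.86062.
Second-stage multiplier: €2,383.15 ÷ €1771.86062 ≈ 1.344999.
That is a change of 34.50%.

34.50%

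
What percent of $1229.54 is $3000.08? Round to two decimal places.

$3000.08 ÷ $1229.54 ≈ 244.00%.

244.00%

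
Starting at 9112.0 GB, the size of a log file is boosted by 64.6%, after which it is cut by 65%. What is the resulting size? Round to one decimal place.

5249.4 GB

Each change multiplies by a factor: 1.646 × 0.35 = 0.5761.
9112.0 × 0.5761 = 5249.4232 ≈ 5249.4.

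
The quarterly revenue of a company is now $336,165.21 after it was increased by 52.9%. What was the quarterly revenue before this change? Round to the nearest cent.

$219,859.52

The overall multiplier applied was 1.529.
So the original quarterly revenue was $336,165.21 ÷ 1.529 ≈ $219,859.52.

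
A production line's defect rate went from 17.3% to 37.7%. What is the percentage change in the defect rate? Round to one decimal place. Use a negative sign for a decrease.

117.9%

The change is 37.7 − 17.3 = 20.4 percentage points.
Relative to the original 17.3%, that is 20.4 ÷ 17.3 ≈ 117.9%.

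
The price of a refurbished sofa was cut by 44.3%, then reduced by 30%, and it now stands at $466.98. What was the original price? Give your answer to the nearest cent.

The overall multiplier applied was 0.557 × 0.7 = 0.3899.
So the original price was $466.98 ÷ 0.3899 ≈ $1,197.69.

$1,197.69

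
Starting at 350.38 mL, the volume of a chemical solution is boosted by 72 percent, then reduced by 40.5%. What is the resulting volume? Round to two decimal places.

358.58 mL

Each change multiplies by a factor: 1.72 × 0.595 = 1.0234.
350.38 × 1.0234 = 358.578892 ≈ 358.58.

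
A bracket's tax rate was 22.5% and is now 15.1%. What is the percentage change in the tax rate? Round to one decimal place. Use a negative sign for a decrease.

The change is 15.1 − 22.5 = -7.4 percentage points.
Relative to the original 22.5%, that is -7.4 ÷ 22.5 ≈ -32.9%.

-32.9%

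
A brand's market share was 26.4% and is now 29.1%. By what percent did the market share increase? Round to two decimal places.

The change is 29.1 − 26.4 = 2.7 percentage points.
Relative to the original 26.4%, that is 2.7 ÷ 26.4 ≈ 10.23%.
So the market share rose by 10.23%.

10.23%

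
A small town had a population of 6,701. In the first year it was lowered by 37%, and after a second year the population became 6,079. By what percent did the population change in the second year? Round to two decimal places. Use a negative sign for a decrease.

After the first year: 6,701 × 0.63 = 4221.63.
Second-year multiplier: 6,079 ÷ 4221.63 ≈ 1.439965.
That is a change of 44.00%.

44.00%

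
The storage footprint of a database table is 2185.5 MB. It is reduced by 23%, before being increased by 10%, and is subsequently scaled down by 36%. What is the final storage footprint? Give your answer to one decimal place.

1184.7 MB

Apply the 23% decrease: 2185.5 × 0.77 = 1682.835.
Apply the 10% increase: 1682.835 × 1.1 = 1851.1185.
Apply the 36% decrease: 1851.1185 × 0.64 = 1184.71584 ≈ 1184.7.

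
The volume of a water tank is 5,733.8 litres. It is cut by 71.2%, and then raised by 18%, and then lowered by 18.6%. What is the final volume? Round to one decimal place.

1,586.1 litres

Each change multiplies by a factor: 0.288 × 1.18 × 0.814 = 0.27662976.
5,733.8 × 0.27662976 = 1586.139717888 ≈ 1,586.1.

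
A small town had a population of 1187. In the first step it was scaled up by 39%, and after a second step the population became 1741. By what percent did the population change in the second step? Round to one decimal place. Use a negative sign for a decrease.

After the first step: 1187 × 1.39 = 1649.93.
Second-step multiplier: 1741 ÷ 1649.93 ≈ 1.0552.
That is a change of 5.5%.

5.5%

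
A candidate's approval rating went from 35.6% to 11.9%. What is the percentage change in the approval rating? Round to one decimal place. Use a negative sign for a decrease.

-66.6%

The change is 11.9 − 35.6 = -23.7 percentage points.
Relative to the original 35.6%, that is -23.7 ÷ 35.6 ≈ -66.6%.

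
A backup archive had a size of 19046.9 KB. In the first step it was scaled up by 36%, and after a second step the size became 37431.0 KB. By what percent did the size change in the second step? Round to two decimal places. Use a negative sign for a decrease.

After the first step: 19046.9 × 1.36 = 25903.784.
Second-step multiplier: 37431.0 ÷ 25903.784 ≈ 1.445001.
That is a change of 44.50%.

44.50%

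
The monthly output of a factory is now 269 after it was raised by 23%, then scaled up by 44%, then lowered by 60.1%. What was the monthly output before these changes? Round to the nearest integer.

The overall multiplier applied was 1.23 × 1.44 × 0.399 = 0.7067088.
So the original monthly output was 269 ÷ 0.7067088 ≈ 381.

381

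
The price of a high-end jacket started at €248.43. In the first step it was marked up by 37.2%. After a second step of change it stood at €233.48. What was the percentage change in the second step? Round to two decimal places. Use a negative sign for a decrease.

-31.50%

After the first step: €248.43 × 1.372 = €340.84596.
Second-step multiplier: €233.48 ÷ €340.84596 ≈ 0.685002.
That is a change of -31.50%.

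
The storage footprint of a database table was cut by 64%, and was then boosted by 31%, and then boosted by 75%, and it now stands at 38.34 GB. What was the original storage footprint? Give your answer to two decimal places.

Undoing the 75% increase: 38.34 ÷ 1.75 ≈ 21.908571.
Undoing the 31% increase: 21.908571 ÷ 1.31 = 16.7241.
Undoing the 64% decrease: 16.7241 ÷ 0.36 ≈ 46.46 GB.

46.46 GB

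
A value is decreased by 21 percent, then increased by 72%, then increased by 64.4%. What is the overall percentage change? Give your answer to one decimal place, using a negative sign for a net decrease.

The combined multiplier is 0.79 × 1.72 × 1.644 = 2.2338672.
That corresponds to an increase of 123.4%.

123.4%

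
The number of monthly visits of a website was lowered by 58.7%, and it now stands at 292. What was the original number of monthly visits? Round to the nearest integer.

707

The overall multiplier applied was 0.413.
So the original number of monthly visits was 292 ÷ 0.413 ≈ 707.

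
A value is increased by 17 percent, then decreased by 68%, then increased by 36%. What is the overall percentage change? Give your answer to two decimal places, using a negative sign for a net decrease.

The combined multiplier is 1.17 × 0.32 × 1.36 = 0.509184.
That corresponds to a decrease of 49.08%.

-49.08%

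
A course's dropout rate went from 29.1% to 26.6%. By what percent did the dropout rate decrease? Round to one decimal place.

8.6%

The change is 26.6 − 29.1 = -2.5 percentage points.
Relative to the original 29.1%, that is -2.5 ÷ 29.1 ≈ -8.6%.
So the dropout rate fell by 8.6%.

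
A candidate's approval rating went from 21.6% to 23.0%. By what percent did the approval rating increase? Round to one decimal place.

The change is 23.0 − 21.6 = 1.4 percentage points.
Relative to the original 21.6%, that is 1.4 ÷ 21.6 ≈ 6.5%.
So the approval rating rose by 6.5%.

6.5%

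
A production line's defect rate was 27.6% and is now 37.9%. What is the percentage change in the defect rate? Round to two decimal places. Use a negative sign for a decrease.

37.32%

The change is 37.9 − 27.6 = 10.3 percentage points.
Relative to the original 27.6%, that is 10.3 ÷ 27.6 ≈ 37.32%.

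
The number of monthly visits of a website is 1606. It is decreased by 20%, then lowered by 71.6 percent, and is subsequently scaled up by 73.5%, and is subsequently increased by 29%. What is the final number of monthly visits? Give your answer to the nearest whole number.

20% decrease: 1606 × 0.8 = 1284.8.
71.6% decrease: 1284.8 × 0.284 = 364.8832.
Apply the 73.5% increase: 364.8832 × 1.735 = 633.072352.
After the 29% increase: 633.072352 × 1.29 = 816.66333408 ≈ 817.

817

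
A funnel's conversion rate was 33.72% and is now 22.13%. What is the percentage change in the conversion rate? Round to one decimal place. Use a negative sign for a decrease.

The change is 22.13 − 33.72 = -11.59 percentage points.
Relative to the original 33.72%, that is -11.59 ÷ 33.72 ≈ -34.4%.

-34.4%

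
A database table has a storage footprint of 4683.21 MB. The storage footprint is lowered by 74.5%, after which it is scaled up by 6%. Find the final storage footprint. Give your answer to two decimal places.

Each change multiplies by a factor: 0.255 × 1.06 = 0.2703.
4683.21 × 0.2703 = 1265.871663 ≈ 1265.87.

1265.87 MB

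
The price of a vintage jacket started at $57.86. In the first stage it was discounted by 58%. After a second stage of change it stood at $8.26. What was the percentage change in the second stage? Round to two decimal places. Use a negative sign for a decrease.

-66.01%

After the first stage: $57.86 × 0.42 = $24.3012.
Second-stage multiplier: $8.26 ÷ $24.3012 ≈ 0.339901.
That is a change of -66.01%.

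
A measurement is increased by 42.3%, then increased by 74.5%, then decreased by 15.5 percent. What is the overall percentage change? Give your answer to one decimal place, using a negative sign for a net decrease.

109.8%

The combined multiplier is 1.423 × 1.745 × 0.845 = 2.098249075.
That corresponds to an increase of 109.8%.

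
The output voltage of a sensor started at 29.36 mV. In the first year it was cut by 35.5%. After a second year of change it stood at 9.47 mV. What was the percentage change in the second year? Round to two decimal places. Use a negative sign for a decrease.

-49.99%

After the first year: 29.36 × 0.645 = 18.9372.
Second-year multiplier: 9.47 ÷ 18.9372 ≈ 0.500074.
That is a change of -49.99%.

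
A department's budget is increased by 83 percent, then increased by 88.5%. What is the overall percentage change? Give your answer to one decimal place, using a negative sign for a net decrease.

An 83% increase multiplies by 1.83.
Then an 88.5% increase: 1.83 × 1.885 = 3.44955.
Overall factor 3.44955, i.e. 245.0%.

245.0%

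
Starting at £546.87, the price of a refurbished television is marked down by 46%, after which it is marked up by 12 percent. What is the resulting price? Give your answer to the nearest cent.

Each change multiplies by a factor: 0.54 × 1.12 = 0.6048.
£546.87 × 0.6048 = £330.746976 ≈ £330.75.

£330.75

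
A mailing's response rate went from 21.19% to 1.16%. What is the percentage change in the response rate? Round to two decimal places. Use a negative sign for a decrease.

The change is 1.16 − 21.19 = -20.03 percentage points.
Relative to the original 21.19%, that is -20.03 ÷ 21.19 ≈ -94.53%.

-94.53%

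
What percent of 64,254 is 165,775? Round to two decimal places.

165,775 ÷ 64,254 ≈ 258.00%.

258.00%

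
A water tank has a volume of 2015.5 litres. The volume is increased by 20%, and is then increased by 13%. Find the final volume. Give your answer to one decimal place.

2733.0 litres

After the 20% increase: 2015.5 × 1.2 = 2418.6.
After the 13% increase: 2418.6 × 1.13 = 2733.018 ≈ 2733.0.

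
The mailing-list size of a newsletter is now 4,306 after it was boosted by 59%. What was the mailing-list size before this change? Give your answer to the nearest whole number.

2,708

The overall multiplier applied was 1.59.
So the original mailing-list size was 4,306 ÷ 1.59 ≈ 2,708.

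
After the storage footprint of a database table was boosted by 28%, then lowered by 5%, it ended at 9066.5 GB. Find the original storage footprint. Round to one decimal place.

7456.0 GB

Undoing the 5% decrease: 9066.5 ÷ 0.95 ≈ 9543.684211.
Undoing the 28% increase: 9543.684211 ÷ 1.28 ≈ 7456.0 GB.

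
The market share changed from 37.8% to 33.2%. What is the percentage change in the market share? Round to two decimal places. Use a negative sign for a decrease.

-12.17%

The change is 33.2 − 37.8 = -4.6 percentage points.
Relative to the original 37.8%, that is -4.6 ÷ 37.8 ≈ -12.17%.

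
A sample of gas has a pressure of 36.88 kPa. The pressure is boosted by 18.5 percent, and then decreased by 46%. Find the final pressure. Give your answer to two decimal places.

23.60 kPa

Apply the 18.5% increase: 36.88 × 1.185 = 43.7028.
46% decrease: 43.7028 × 0.54 = 23.599512 ≈ 23.60.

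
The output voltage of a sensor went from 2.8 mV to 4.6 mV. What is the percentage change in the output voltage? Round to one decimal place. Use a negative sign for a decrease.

64.3%

Change: 4.6 − 2.8 = 1.8.
Relative to the original: 1.8 ÷ 2.8 ≈ 64.3%.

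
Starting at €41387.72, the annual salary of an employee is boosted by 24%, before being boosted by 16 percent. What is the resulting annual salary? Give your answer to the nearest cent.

Apply the 24% increase: €41387.72 × 1.24 = €51320.7728.
After the 16% increase: €51320.7728 × 1.16 = €59532.096448 ≈ €59532.10.

€59532.10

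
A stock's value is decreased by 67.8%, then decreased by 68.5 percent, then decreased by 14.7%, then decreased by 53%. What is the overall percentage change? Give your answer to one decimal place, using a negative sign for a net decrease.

-95.9%

A 67.8% decrease multiplies by 0.322.
Then a 68.5% decrease: 0.322 × 0.315 = 0.10143.
Then a 14.7% decrease: 0.10143 × 0.853 = 0.08651979.
Then a 53% decrease: 0.08651979 × 0.47 = 0.0406643013.
Overall factor 0.0406643013, i.e. -95.9%.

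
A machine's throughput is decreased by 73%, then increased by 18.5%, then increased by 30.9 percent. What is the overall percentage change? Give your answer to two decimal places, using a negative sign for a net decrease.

A 73% decrease multiplies by 0.27.
Then an 18.5% increase: 0.27 × 1.185 = 0.31995.
Then a 30.9% increase: 0.31995 × 1.309 = 0.41881455.
Overall factor 0.41881455, i.e. -58.12%.

-58.12%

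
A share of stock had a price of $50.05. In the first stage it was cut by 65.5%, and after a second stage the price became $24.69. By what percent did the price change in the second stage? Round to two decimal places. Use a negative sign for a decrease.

After the first stage: $50.05 × 0.345 = $17.26725.
Second-stage multiplier: $24.69 ÷ $17.26725 ≈ 1.429874.
That is a change of 42.99%.

42.99%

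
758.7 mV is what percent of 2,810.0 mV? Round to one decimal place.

758.7 mV ÷ 2,810.0 mV = 27.0%.

27.0%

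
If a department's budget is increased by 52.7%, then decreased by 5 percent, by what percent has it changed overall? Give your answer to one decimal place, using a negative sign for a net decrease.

A 52.7% increase multiplies by 1.527.
Then a 5% decrease: 1.527 × 0.95 = 1.45065.
Overall factor 1.45065, i.e. 45.1%.

45.1%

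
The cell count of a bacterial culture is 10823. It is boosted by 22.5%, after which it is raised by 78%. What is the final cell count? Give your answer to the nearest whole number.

Each change multiplies by a factor: 1.225 × 1.78 = 2.1805.
10823 × 2.1805 = 23599.5515 ≈ 23600.

23600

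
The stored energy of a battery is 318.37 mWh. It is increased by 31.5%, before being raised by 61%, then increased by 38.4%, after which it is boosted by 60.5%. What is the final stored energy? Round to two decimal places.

Each change multiplies by a factor: 1.315 × 1.61 × 1.384 × 1.605 = 4.702867638.
318.37 × 4.702867638 = 1497.25196991006 ≈ 1497.25.

1497.25 mWh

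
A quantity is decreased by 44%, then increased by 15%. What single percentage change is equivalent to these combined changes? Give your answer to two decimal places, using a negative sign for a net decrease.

-35.60%

The combined multiplier is 0.56 × 1.15 = 0.644.
That corresponds to a decrease of 35.60%.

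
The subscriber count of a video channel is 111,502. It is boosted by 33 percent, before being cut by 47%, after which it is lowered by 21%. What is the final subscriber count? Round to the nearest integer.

Apply the 33% increase: 111,502 × 1.33 = 148297.66.
47% decrease: 148297.66 × 0.53 = 78597.7598.
21% decrease: 78597.7598 × 0.79 = 62092.230242 ≈ 62,092.

62,092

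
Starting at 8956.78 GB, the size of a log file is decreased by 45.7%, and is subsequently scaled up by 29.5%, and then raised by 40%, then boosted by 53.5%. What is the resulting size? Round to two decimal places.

13534.99 GB

45.7% decrease: 8956.78 × 0.543 = 4863.53154.
29.5% increase: 4863.53154 × 1.295 = 6298.2733443.
After the 40% increase: 6298.2733443 × 1.4 = 8817.58268202.
53.5% increase: 8817.58268202 × 1.535 = 13534.9894169007 ≈ 13534.99.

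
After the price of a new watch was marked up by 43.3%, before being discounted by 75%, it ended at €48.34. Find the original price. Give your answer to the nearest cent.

Undoing the 75% decrease: €48.34 ÷ 0.25 = €193.36.
Undoing the 43.3% increase: €193.36 ÷ 1.433 ≈ €134.93.

€134.93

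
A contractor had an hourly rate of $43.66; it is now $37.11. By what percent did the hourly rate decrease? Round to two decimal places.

Change: $37.11 − $43.66 = -$6.55.
Relative to the original: -$6.55 ÷ $43.66 ≈ -15.00%.
So the hourly rate decreased by 15.00%.

15.00%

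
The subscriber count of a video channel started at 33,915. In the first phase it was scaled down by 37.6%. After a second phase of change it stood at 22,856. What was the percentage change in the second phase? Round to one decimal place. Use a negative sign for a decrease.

After the first phase: 33,915 × 0.624 = 21162.96.
Second-phase multiplier: 22,856 ÷ 21162.96 ≈ 1.08.
That is a change of 8.0%.

8.0%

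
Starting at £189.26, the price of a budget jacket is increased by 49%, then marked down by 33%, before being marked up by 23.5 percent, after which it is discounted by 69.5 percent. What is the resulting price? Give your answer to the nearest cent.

£71.17

Each change multiplies by a factor: 1.49 × 0.67 × 1.235 × 0.305 = 0.3760346525.
£189.26 × 0.3760346525 = £71.16831833215 ≈ £71.17.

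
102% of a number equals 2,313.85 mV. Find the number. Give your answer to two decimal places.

2,268.48 mV

2,313.85 mV ÷ 1.02 ≈ 2,268.48 mV.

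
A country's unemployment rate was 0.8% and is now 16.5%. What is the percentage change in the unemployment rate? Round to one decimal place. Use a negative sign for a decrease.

The change is 16.5 − 0.8 = 15.7 percentage points.
Relative to the original 0.8%, that is 15.7 ÷ 0.8 = 1962.5%.

1962.5%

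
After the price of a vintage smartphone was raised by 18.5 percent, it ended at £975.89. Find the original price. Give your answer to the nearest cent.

The overall multiplier applied was 1.185.
So the original price was £975.89 ÷ 1.185 ≈ £823.54.

£823.54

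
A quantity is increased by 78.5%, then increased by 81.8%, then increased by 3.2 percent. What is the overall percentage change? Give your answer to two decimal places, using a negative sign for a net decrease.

A 78.5% increase multiplies by 1.785.
Then an 81.8% increase: 1.785 × 1.818 = 3.24513.
Then a 3.2% increase: 3.24513 × 1.032 = 3.34897416.
Overall factor 3.34897416, i.e. 234.90%.

234.90%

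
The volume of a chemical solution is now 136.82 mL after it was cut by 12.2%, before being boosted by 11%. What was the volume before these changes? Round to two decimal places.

140.39 mL

Undoing the 11% increase: 136.82 ÷ 1.11 ≈ 123.261261.
Undoing the 12.2% decrease: 123.261261 ÷ 0.878 ≈ 140.39 mL.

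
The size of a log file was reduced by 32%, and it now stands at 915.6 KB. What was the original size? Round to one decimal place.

1346.5 KB

The overall multiplier applied was 0.68.
So the original size was 915.6 ÷ 0.68 ≈ 1346.5 KB.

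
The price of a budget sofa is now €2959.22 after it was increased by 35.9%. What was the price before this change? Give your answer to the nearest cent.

€2177.50

The overall multiplier applied was 1.359.
So the original price was €2959.22 ÷ 1.359 ≈ €2177.50.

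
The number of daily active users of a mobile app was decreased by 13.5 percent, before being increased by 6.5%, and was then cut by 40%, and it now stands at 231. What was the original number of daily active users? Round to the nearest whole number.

418

The overall multiplier applied was 0.865 × 1.065 × 0.6 = 0.552735.
So the original number of daily active users was 231 ÷ 0.552735 ≈ 418.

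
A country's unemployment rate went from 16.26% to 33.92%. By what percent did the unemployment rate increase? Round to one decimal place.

The change is 33.92 − 16.26 = 17.66 percentage points.
Relative to the original 16.26%, that is 17.66 ÷ 16.26 ≈ 108.6%.
So the unemployment rate rose by 108.6%.

108.6%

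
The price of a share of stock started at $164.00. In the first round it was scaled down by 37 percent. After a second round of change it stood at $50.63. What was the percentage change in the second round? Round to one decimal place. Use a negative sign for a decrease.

After the first round: $164.00 × 0.63 = $103.32.
Second-round multiplier: $50.63 ÷ $103.32 ≈ 0.49003.
That is a change of -51.0%.

-51.0%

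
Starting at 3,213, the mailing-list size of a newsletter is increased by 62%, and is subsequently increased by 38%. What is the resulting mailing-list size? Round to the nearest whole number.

7,183

After the 62% increase: 3,213 × 1.62 = 5205.06.
38% increase: 5205.06 × 1.38 = 7182.9828 ≈ 7,183.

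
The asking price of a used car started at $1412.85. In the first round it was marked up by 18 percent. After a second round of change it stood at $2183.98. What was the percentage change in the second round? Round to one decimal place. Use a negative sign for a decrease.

After the first round: $1412.85 × 1.18 = $1667.163.
Second-round multiplier: $2183.98 ÷ $1667.163 ≈ 1.31.
That is a change of 31.0%.

31.0%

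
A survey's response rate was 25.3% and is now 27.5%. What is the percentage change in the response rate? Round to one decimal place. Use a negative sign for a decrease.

8.7%

The change is 27.5 − 25.3 = 2.2 percentage points.
Relative to the original 25.3%, that is 2.2 ÷ 25.3 ≈ 8.7%.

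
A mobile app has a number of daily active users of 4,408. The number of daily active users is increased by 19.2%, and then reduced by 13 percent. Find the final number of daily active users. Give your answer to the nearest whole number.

4,571

After the 19.2% increase: 4,408 × 1.192 = 5254.336.
13% decrease: 5254.336 × 0.87 = 4571.27232 ≈ 4,571.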